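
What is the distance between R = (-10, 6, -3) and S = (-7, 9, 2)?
d = √[(3)² + (3)² + (5)²] = √43 = 6.557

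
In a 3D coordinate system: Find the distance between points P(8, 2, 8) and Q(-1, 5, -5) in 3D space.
d = √[(-9)² + (3)² + (-13)²] = √259 = 16.09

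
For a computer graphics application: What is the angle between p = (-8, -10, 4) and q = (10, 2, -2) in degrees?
p·q = -108, |p|² = 180, |q|² = 108
cos θ = -108/√19440 ≈ -0.7746
θ ≈ 140.8°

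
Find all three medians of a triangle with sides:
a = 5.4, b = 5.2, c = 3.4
Using m_x = ½√(2y² + 2z² - x²):
m_a = ½√(2·5.2² + 2·3.4² - 5.4²) = ½√48.04 = 3.466
m_b = ½√(2·5.4² + 2·3.4² - 5.2²) = ½√54.4 = 3.688
m_c = ½√(2·5.4² + 2·5.2² - 3.4²) = ½√100.84 = 5.021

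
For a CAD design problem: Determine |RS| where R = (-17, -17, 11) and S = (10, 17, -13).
d = √[(27)² + (34)² + (-24)²] = √2461 = 49.61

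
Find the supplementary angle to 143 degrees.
Supplementary angles sum to 180 degrees.
Other angle = 180 - 143
Other angle = 37 degrees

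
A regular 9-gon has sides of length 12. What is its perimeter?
Perimeter = number of sides * side length
Perimeter = 9 * 12
Perimeter = 108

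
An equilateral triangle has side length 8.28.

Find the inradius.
For an equilateral triangle, r = s/(2√3) where s is the side.
r = 8.28/(2√3) = 8.28/3.464102 = 2.39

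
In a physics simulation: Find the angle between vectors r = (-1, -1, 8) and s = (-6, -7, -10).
r·s = -67, |r|² = 66, |s|² = 185
cos θ = -67/√12210 ≈ -0.6063
θ ≈ 127.3°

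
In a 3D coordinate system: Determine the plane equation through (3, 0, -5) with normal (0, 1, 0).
d = n·P = (0)(3) + (1)(0) + (0)(-5) = 0
Plane: y = 0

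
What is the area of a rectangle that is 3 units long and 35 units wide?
Area = length * width
Area = 3 * 35
Area = 105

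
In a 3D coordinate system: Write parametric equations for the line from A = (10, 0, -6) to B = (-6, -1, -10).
Direction vector d = B - A = (-16, -1, -4)
x = 10 - 16t, y = 0 - t, z = -6 - 4t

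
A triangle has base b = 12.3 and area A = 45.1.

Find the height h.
A = ½bh  →  h = 2A/b
h = 2·45.1/12.3 = 7.333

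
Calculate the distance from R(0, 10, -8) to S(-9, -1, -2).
d = √[(-9)² + (-11)² + (6)²] = √238 = 15.43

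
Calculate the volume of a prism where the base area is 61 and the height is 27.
Volume = base area * height
Volume = 61 * 27
Volume = 1647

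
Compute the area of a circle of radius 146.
Area = pi * r²
Area = pi * 146²
Area = pi * 21316
Area = 66966.19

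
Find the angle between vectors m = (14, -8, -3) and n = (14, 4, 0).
m·n = 164, |m|² = 269, |n|² = 212
cos θ = 164/√57028 ≈ 0.6868
θ ≈ 46.63°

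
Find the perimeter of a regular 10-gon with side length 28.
Perimeter = number of sides * side length
Perimeter = 10 * 28
Perimeter = 280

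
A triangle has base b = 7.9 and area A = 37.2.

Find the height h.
A = ½bh  →  h = 2A/b
h = 2·37.2/7.9 = 9.418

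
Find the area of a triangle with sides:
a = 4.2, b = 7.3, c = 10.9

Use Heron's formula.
s = (a+b+c)/2 = (4.2+7.3+10.9)/2 = 11.2
A = √(s(s-a)(s-b)(s-c)) = √(11.2·7·3.9·0.3)
A = √91.728 = 9.577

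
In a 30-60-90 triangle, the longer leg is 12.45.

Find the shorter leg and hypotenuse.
In a 30-60-90 triangle, sides are in ratio 1 : √3 : 2.
Long leg = short leg·√3  →  short leg = 12.45/√3 = 7.188
Hypotenuse = 2·(short leg) = 2·12.45/√3 = 14.38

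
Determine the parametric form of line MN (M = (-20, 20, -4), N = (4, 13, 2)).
Direction vector d = N - M = (24, -7, 6)
x = -20 + 24t, y = 20 - 7t, z = -4 + 6t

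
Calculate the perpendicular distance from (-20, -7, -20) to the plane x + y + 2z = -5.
d = |1(-20) + 1(-7) + 2(-20) - (-5)| / √(1² + 1² + 2²) = 62/√6 = 25.31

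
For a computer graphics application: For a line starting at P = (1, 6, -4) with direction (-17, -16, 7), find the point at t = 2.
P(2) = (1 + (-17)(2), 6 + (-16)(2), -4 + 7(2)) = (-33, -26, 10)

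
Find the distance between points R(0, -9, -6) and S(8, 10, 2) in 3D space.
d = √[(8)² + (19)² + (8)²] = √489 = 22.11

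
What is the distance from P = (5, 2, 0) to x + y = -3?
d = |1(5) + 1(2) + 0(0) - (-3)| / √(1² + 1² + 0²) = 10/√2 = 7.071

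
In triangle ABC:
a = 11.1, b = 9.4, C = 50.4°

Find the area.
Using A = ½ab·sin(C):
A = ½·11.1·9.4·sin(50.4°) = ½·104.34·0.770513 = 40.2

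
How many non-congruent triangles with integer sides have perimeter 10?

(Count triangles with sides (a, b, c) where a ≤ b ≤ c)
With a ≤ b ≤ c and a + b + c = 10, the triangle inequality a + b > c gives c < 10/2, so c ≤ 4.
Iterate a from 1 to ⌊p/3⌋ = 3; for each a, b ranges from a to ⌊(p−a)/2⌋ with c = p − a − b, keeping only c ≥ b.
Triples: (2, 4, 4), (3, 3, 4)
Count = 2 triangles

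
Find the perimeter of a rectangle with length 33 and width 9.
Perimeter = 2 * (length + width)
Perimeter = 2 * (33 + 9)
Perimeter = 2 * 42
Perimeter = 84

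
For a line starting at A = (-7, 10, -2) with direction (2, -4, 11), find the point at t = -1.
P(-1) = (-7 + 2(-1), 10 + (-4)(-1), -2 + 11(-1)) = (-9, 14, -13)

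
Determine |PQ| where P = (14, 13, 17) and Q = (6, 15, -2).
d = √[(-8)² + (2)² + (-19)²] = √429 = 20.71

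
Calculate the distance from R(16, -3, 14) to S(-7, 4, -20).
d = √[(-23)² + (7)² + (-34)²] = √1734 = 41.64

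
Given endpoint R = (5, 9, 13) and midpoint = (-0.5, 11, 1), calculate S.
S = (2×(-0.5) - 5, 2×11 - 9, 2×1 - 13) = (-6, 13, -11)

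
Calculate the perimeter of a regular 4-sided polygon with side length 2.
Perimeter = number of sides * side length
Perimeter = 4 * 2
Perimeter = 8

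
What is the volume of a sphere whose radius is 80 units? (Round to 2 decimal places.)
Volume = (4/3) * pi * r³
Volume = (4/3) * pi * 80³
Volume = (4/3) * pi * 512000
Volume = 2144660.58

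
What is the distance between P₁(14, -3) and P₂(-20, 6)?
Using the distance formula: d = sqrt((x₂-x₁)² + (y₂-y₁)²)
dx = (-20) - 14 = -34
dy = 6 - (-3) = 9
d = sqrt((-34)² + 9²) = sqrt(1156 + 81) = sqrt(1237) = 35.17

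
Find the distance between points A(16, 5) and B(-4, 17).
Using the distance formula: d = sqrt((x₂-x₁)² + (y₂-y₁)²)
dx = (-4) - 16 = -20
dy = 17 - 5 = 12
d = sqrt((-20)² + 12²) = sqrt(400 + 144) = sqrt(544) = 23.32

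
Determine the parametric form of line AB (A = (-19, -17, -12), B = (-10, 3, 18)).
Direction vector d = B - A = (9, 20, 30)
x = -19 + 9t, y = -17 + 20t, z = -12 + 30t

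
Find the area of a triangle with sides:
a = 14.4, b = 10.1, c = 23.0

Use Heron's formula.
s = (a+b+c)/2 = (14.4+10.1+23.0)/2 = 23.75
A = √(s(s-a)(s-b)(s-c)) = √(23.75·9.35·13.65·0.75)
A = √2273.36 = 47.68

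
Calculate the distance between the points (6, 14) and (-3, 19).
Using the distance formula: d = sqrt((x₂-x₁)² + (y₂-y₁)²)
dx = (-3) - 6 = -9
dy = 19 - 14 = 5
d = sqrt((-9)² + 5²) = sqrt(81 + 25) = sqrt(106) = 10.30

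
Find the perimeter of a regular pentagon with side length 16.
Perimeter = number of sides * side length
Perimeter = 5 * 16
Perimeter = 80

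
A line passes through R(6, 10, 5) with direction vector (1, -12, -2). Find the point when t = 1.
P(1) = (6 + 1(1), 10 + (-12)(1), 5 + (-2)(1)) = (7, -2, 3)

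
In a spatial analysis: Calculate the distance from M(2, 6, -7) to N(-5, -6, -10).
d = √[(-7)² + (-12)² + (-3)²] = √202 = 14.21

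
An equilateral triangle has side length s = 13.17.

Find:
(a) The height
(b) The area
(a) Height h = s·√3/2 = 13.17·√3/2 = 11.41
(b) Area = (√3/4)·s² = (√3/4)·13.17² = (√3/4)·173.449 = 75.11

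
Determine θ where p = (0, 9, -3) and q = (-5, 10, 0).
p·q = 90, |p|² = 90, |q|² = 125
cos θ = 90/√11250 ≈ 0.8485
θ ≈ 31.95°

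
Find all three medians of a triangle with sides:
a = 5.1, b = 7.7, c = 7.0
Using m_x = ½√(2y² + 2z² - x²):
m_a = ½√(2·7.7² + 2·7.0² - 5.1²) = ½√190.57 = 6.902
m_b = ½√(2·5.1² + 2·7.0² - 7.7²) = ½√90.73 = 4.763
m_c = ½√(2·5.1² + 2·7.7² - 7.0²) = ½√121.6 = 5.514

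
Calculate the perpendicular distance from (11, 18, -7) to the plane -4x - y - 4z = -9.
d = |(-4)(11) + (-1)(18) + (-4)(-7) - (-9)| / √((-4)² + (-1)² + (-4)²) = 25/√33 = 4.352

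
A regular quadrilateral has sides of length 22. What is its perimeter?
Perimeter = number of sides * side length
Perimeter = 4 * 22
Perimeter = 88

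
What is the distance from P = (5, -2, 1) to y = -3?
d = |0(5) + 1(-2) + 0(1) - (-3)| / √(0² + 1² + 0²) = 1/√1 = 1.0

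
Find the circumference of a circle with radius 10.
Circumference = 2 * pi * r
Circumference = 2 * pi * 10
Circumference = 62.83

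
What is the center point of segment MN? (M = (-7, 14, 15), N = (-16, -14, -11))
Midpoint = ((-7-16)/2, (14-14)/2, (15-11)/2) = (-11.5, 0, 2)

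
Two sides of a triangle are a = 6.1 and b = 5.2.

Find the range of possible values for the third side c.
By the triangle inequality: |a - b| < c < a + b
|6.1 - 5.2| < c < 6.1 + 5.2
0.9 < c < 11.3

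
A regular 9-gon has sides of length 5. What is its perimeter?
Perimeter = number of sides * side length
Perimeter = 9 * 5
Perimeter = 45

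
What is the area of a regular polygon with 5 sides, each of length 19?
For a regular 5-gon with side length s = 19:
Apothem a = s / (2*tan(pi/5)) = 19 / (2*tan(pi/5)) ≈ 13.0756
Perimeter P = 5 * 19 = 95
Area = (1/2) * P * a = (1/2) * 95 * 13.0756 = 621.09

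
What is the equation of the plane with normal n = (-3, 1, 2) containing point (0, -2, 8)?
d = n·P = (-3)(0) + (1)(-2) + (2)(8) = 14
Plane: -3x + y + 2z = 14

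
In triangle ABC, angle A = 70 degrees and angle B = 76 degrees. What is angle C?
Sum of angles in a triangle = 180 degrees
Third angle = 180 - 70 - 76
Third angle = 34 degrees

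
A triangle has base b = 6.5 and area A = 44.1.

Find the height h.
A = ½bh  →  h = 2A/b
h = 2·44.1/6.5 = 13.57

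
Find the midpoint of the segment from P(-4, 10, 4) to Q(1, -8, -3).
Midpoint = ((-4+1)/2, (10-8)/2, (4-3)/2) = (-1.5, 1, 0.5)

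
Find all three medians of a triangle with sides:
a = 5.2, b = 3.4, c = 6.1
Using m_x = ½√(2y² + 2z² - x²):
m_a = ½√(2·3.4² + 2·6.1² - 5.2²) = ½√70.5 = 4.198
m_b = ½√(2·5.2² + 2·6.1² - 3.4²) = ½√116.94 = 5.407
m_c = ½√(2·5.2² + 2·3.4² - 6.1²) = ½√39.99 = 3.162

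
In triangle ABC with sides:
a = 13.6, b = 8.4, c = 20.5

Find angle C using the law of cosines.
cos(C) = (a² + b² - c²)/(2ab)
cos(C) = (13.6² + 8.4² - 20.5²)/(2·13.6·8.4) = -164.73/228.48 = -0.720982
C = arccos(-0.720982) = 136.1°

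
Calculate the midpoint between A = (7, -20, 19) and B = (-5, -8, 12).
Midpoint = ((7-5)/2, (-20-8)/2, (19+12)/2) = (1, -14, 15.5)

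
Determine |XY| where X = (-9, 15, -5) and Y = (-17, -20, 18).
d = √[(-8)² + (-35)² + (23)²] = √1818 = 42.64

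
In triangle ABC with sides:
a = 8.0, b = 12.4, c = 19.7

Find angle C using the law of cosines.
cos(C) = (a² + b² - c²)/(2ab)
cos(C) = (8.0² + 12.4² - 19.7²)/(2·8.0·12.4) = -170.33/198.4 = -0.858518
C = arccos(-0.858518) = 149.2°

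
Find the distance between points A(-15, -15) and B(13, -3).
Using the distance formula: d = sqrt((x₂-x₁)² + (y₂-y₁)²)
dx = 13 - (-15) = 28
dy = (-3) - (-15) = 12
d = sqrt(28² + 12²) = sqrt(784 + 144) = sqrt(928) = 30.46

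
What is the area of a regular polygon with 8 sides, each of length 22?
For a regular 8-gon with side length s = 22:
Apothem a = s / (2*tan(pi/8)) = 22 / (2*tan(pi/8)) ≈ 26.55635
Perimeter P = 8 * 22 = 176
Area = (1/2) * P * a = (1/2) * 176 * 26.55635 = 2336.96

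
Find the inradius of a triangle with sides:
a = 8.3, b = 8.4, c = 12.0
s = (a+b+c)/2 = (8.3+8.4+12.0)/2 = 14.35
Area = √(s(s-a)(s-b)(s-c)) = √(14.35·6.05·5.95·2.35) = 34.8414
r = Area/s = 34.8414/14.35 = 2.428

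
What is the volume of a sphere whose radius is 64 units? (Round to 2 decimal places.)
Volume = (4/3) * pi * r³
Volume = (4/3) * pi * 64³
Volume = (4/3) * pi * 262144
Volume = 1098066.22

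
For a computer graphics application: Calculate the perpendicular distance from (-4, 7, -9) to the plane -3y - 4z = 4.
d = |0(-4) + (-3)(7) + (-4)(-9) - (4)| / √(0² + (-3)² + (-4)²) = 11/√25 = 2.2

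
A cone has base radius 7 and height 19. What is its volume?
Volume = (1/3) * pi * r² * h
Volume = (1/3) * pi * 7² * 19
Volume = (1/3) * pi * 49 * 19
Volume = (1/3) * pi * 931
Volume = 974.94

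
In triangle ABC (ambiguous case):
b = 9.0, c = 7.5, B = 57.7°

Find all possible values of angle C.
sin(C)/c = sin(B)/b  →  sin(C) = c·sin(B)/b = 7.5·sin(57.7°)/9.0 = 0.704385
C₁ = arcsin(0.704385) = 44.78°,  C₂ = 180° - C₁ = 135.22°
Check C₂: A = 180° - 57.7° - 135.22° = -12.92° ≤ 0, rejected
C = 44.78° (one solution)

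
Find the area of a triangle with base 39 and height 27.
Area = (1/2) * base * height
Area = (1/2) * 39 * 27
Area = 526.50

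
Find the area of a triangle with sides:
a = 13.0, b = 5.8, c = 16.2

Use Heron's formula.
s = (a+b+c)/2 = (13.0+5.8+16.2)/2 = 17.5
A = √(s(s-a)(s-b)(s-c)) = √(17.5·4.5·11.7·1.3)
A = √1197.79 = 34.61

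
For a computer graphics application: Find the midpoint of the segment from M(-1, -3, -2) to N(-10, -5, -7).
Midpoint = ((-1-10)/2, (-3-5)/2, (-2-7)/2) = (-5.5, -4, -4.5)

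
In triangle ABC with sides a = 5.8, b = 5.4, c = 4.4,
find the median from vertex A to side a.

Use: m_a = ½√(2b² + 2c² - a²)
m_a = ½√(2·5.4² + 2·4.4² - 5.8²)
m_a = ½√(58.32 + 38.72 - 33.64) = ½√63.4 = 3.981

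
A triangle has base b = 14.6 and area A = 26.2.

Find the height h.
A = ½bh  →  h = 2A/b
h = 2·26.2/14.6 = 3.589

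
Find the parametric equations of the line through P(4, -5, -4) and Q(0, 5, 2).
Direction vector d = Q - P = (-4, 10, 6)
x = 4 - 4t, y = -5 + 10t, z = -4 + 6t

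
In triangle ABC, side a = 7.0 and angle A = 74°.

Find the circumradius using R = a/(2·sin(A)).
R = a/(2·sin(A)) = 7.0/(2·sin(74°))
R = 7.0/(2·0.961262) = 7.0/1.922523 = 3.641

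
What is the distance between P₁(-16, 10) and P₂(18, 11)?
Using the distance formula: d = sqrt((x₂-x₁)² + (y₂-y₁)²)
dx = 18 - (-16) = 34
dy = 11 - 10 = 1
d = sqrt(34² + 1²) = sqrt(1156 + 1) = sqrt(1157) = 34.01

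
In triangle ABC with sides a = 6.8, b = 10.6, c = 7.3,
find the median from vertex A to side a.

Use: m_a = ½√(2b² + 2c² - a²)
m_a = ½√(2·10.6² + 2·7.3² - 6.8²)
m_a = ½√(224.72 + 106.58 - 46.24) = ½√285.06 = 8.442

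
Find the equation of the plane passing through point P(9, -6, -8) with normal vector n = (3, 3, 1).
d = n·P = (3)(9) + (3)(-6) + (1)(-8) = 1
Plane: 3x + 3y + z = 1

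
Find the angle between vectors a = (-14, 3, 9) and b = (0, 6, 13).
a·b = 135, |a|² = 286, |b|² = 205
cos θ = 135/√58630 ≈ 0.5575
θ ≈ 56.11°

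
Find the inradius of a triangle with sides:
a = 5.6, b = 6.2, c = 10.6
s = (a+b+c)/2 = (5.6+6.2+10.6)/2 = 11.2
Area = √(s(s-a)(s-b)(s-c)) = √(11.2·5.6·5·0.6) = 13.7171
r = Area/s = 13.7171/11.2 = 1.225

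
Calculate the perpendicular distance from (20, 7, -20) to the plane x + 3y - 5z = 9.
d = |1(20) + 3(7) + (-5)(-20) - (9)| / √(1² + 3² + (-5)²) = 132/√35 = 22.31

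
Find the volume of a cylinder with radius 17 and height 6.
Volume = pi * r² * h
Volume = pi * 17² * 6
Volume = pi * 289 * 6
Volume = pi * 1734
Volume = 5447.52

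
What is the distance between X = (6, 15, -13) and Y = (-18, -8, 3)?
d = √[(-24)² + (-23)² + (16)²] = √1361 = 36.89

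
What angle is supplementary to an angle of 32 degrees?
Supplementary angles sum to 180 degrees.
Other angle = 180 - 32
Other angle = 148 degrees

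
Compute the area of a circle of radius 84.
Area = pi * r²
Area = pi * 84²
Area = pi * 7056
Area = 22167.08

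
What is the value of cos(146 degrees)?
cos(146 degrees) = -0.829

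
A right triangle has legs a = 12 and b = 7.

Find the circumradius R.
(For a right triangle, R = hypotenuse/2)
Hypotenuse c = √(12² + 7²) = √193 = 13.8924
R = c/2 = 6.946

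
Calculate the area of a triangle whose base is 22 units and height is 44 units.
Area = (1/2) * base * height
Area = (1/2) * 22 * 44
Area = 484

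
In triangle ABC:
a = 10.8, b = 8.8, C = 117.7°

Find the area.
Using A = ½ab·sin(C):
A = ½·10.8·8.8·sin(117.7°) = ½·95.04·0.885394 = 42.07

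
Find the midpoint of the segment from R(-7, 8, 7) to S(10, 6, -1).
Midpoint = ((-7+10)/2, (8+6)/2, (7-1)/2) = (1.5, 7, 3)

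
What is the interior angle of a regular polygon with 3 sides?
Interior angle of a regular n-gon = (n-2)*180/n
Interior angle = (3-2)*180/3
Interior angle = 1*180/3
Interior angle = 180/3
Interior angle = 60 degrees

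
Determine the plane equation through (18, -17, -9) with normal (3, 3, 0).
d = n·P = (3)(18) + (3)(-17) + (0)(-9) = 3
Plane: 3x + 3y = 3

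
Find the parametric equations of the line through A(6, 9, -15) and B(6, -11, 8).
Direction vector d = B - A = (0, -20, 23)
x = 6, y = 9 - 20t, z = -15 + 23t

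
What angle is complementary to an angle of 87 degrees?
Complementary angles sum to 90 degrees.
Other angle = 90 - 87
Other angle = 3 degrees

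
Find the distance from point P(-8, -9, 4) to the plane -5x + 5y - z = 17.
d = |(-5)(-8) + 5(-9) + (-1)(4) - (17)| / √((-5)² + 5² + (-1)²) = 26/√51 = 3.641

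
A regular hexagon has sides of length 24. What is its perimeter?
Perimeter = number of sides * side length
Perimeter = 6 * 24
Perimeter = 144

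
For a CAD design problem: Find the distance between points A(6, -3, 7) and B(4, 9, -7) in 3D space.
d = √[(-2)² + (12)² + (-14)²] = √344 = 18.55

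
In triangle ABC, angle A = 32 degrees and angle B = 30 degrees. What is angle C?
Sum of angles in a triangle = 180 degrees
Third angle = 180 - 32 - 30
Third angle = 118 degrees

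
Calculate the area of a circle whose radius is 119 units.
Area = pi * r²
Area = pi * 119²
Area = pi * 14161
Area = 44488.09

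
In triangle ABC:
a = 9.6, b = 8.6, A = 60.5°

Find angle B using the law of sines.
sin(B)/b = sin(A)/a
sin(B) = b·sin(A)/a = 8.6·sin(60.5°)/9.6 = 0.779694
B = arcsin(0.779694) = 51.23°  (b ≤ a, so B ≤ A and the acute solution is unique)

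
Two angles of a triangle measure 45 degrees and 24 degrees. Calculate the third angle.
Sum of angles in a triangle = 180 degrees
Third angle = 180 - 45 - 24
Third angle = 111 degrees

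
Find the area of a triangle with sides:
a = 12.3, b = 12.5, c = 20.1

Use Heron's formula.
s = (a+b+c)/2 = (12.3+12.5+20.1)/2 = 22.45
A = √(s(s-a)(s-b)(s-c)) = √(22.45·10.15·9.95·2.35)
A = √5328.11 = 72.99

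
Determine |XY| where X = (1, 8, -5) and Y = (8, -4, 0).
d = √[(7)² + (-12)² + (5)²] = √218 = 14.76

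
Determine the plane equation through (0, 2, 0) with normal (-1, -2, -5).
d = n·P = (-1)(0) + (-2)(2) + (-5)(0) = -4
Plane: -x - 2y - 5z = -4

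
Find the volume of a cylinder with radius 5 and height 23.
Volume = pi * r² * h
Volume = pi * 5² * 23
Volume = pi * 25 * 23
Volume = pi * 575
Volume = 1806.42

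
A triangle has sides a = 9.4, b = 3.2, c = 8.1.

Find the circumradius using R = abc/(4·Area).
s = (a+b+c)/2 = 10.35
Area = √(s(s-a)(s-b)(s-c)) = √(10.35·0.95·7.15·2.25) = 12.577
R = abc/(4·Area) = (9.4·3.2·8.1)/(4·12.577) = 243.648/50.308 = 4.843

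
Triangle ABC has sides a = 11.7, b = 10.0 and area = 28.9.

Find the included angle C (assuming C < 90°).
Area = ½ab·sin(C)  →  sin(C) = 2·Area/(ab)
sin(C) = 2·28.9/(11.7·10.0) = 0.494017
C = arcsin(0.494017) = 29.6°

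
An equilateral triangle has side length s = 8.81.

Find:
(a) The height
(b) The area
(a) Height h = s·√3/2 = 8.81·√3/2 = 7.63
(b) Area = (√3/4)·s² = (√3/4)·8.81² = (√3/4)·77.6161 = 33.61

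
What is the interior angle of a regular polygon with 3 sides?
Interior angle of a regular n-gon = (n-2)*180/n
Interior angle = (3-2)*180/3
Interior angle = 1*180/3
Interior angle = 180/3
Interior angle = 60 degrees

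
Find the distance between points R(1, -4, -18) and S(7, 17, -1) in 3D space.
d = √[(6)² + (21)² + (17)²] = √766 = 27.68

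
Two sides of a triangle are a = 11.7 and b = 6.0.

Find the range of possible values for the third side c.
By the triangle inequality: |a - b| < c < a + b
|11.7 - 6.0| < c < 11.7 + 6.0
5.7 < c < 17.7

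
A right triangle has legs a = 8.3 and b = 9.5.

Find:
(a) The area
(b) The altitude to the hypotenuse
(a) Area = ½ab = ½·8.3·9.5 = 39.425
(b) Hypotenuse c = √(8.3² + 9.5²) = √159.14 = 12.6151
    Area = ½·c·h_c  →  h_c = 2·Area/c = 2·39.425/12.6151 = 6.25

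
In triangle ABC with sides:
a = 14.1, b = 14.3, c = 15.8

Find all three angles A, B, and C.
By the law of cosines:
cos(A) = (b² + c² - a²)/(2bc) = 0.565017  →  A = 55.6°
cos(B) = (a² + c² - b²)/(2ac) = 0.547536  →  B = 56.8°
cos(C) = (a² + b² - c²)/(2ab) = 0.381044  →  C = 67.6°
Check: A + B + C = 180.0° ✓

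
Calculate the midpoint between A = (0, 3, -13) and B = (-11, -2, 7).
Midpoint = ((0-11)/2, (3-2)/2, (-13+7)/2) = (-5.5, 0.5, -3)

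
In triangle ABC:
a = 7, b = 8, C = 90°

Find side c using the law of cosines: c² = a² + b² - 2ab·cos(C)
c² = 7² + 8² - 2·7·8·cos(90°)
c² = 49 + 64 - 112·0.0000 = 113
c = √113 = 10.63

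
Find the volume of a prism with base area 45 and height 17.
Volume = base area * height
Volume = 45 * 17
Volume = 765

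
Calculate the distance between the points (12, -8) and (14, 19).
Using the distance formula: d = sqrt((x₂-x₁)² + (y₂-y₁)²)
dx = 14 - 12 = 2
dy = 19 - (-8) = 27
d = sqrt(2² + 27²) = sqrt(4 + 729) = sqrt(733) = 27.07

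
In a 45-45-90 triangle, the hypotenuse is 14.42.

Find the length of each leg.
In a 45-45-90 triangle, hypotenuse = leg·√2  →  leg = hypotenuse/√2
leg = 14.42/√2 = 10.2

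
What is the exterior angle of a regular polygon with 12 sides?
Exterior angle of a regular n-gon = 360/n
Exterior angle = 360/12
Exterior angle = 30 degrees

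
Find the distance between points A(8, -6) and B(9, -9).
Using the distance formula: d = sqrt((x₂-x₁)² + (y₂-y₁)²)
dx = 9 - 8 = 1
dy = (-9) - (-6) = -3
d = sqrt(1² + (-3)²) = sqrt(1 + 9) = sqrt(10) = 3.16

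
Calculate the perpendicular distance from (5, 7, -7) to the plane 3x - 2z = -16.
d = |3(5) + 0(7) + (-2)(-7) - (-16)| / √(3² + 0² + (-2)²) = 45/√13 = 12.48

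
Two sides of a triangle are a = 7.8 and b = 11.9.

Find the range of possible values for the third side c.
By the triangle inequality: |a - b| < c < a + b
|7.8 - 11.9| < c < 7.8 + 11.9
4.1 < c < 19.7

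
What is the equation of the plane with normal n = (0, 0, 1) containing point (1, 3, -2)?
d = n·P = (0)(1) + (0)(3) + (1)(-2) = -2
Plane: z = -2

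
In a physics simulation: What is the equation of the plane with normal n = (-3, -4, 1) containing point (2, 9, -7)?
d = n·P = (-3)(2) + (-4)(9) + (1)(-7) = -49
Plane: -3x - 4y + z = -49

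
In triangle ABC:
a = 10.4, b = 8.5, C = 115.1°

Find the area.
Using A = ½ab·sin(C):
A = ½·10.4·8.5·sin(115.1°) = ½·88.4·0.905569 = 40.03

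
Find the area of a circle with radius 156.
Area = pi * r²
Area = pi * 156²
Area = pi * 24336
Area = 76453.80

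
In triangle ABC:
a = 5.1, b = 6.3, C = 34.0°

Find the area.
Using A = ½ab·sin(C):
A = ½·5.1·6.3·sin(34.0°) = ½·32.13·0.559193 = 8.983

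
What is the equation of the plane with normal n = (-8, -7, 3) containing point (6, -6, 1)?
d = n·P = (-8)(6) + (-7)(-6) + (3)(1) = -3
Plane: -8x - 7y + 3z = -3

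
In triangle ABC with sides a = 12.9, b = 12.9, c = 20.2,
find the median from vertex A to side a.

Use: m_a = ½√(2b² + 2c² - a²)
m_a = ½√(2·12.9² + 2·20.2² - 12.9²)
m_a = ½√(332.82 + 816.08 - 166.41) = ½√982.49 = 15.67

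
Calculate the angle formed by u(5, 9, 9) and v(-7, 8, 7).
u·v = 100, |u|² = 187, |v|² = 162
cos θ = 100/√30294 ≈ 0.5745
θ ≈ 54.93°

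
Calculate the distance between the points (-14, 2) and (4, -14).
Using the distance formula: d = sqrt((x₂-x₁)² + (y₂-y₁)²)
dx = 4 - (-14) = 18
dy = (-14) - 2 = -16
d = sqrt(18² + (-16)²) = sqrt(324 + 256) = sqrt(580) = 24.08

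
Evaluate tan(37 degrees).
tan(37 degrees) = 0.7536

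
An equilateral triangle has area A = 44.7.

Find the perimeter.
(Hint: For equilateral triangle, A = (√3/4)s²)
A = (√3/4)s²  →  s² = 4A/√3 = 4·44.7/√3 = 103.23
s = 10.1602
Perimeter = 3s = 30.48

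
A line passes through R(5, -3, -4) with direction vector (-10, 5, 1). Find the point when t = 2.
P(2) = (5 + (-10)(2), -3 + 5(2), -4 + 1(2)) = (-15, 7, -2)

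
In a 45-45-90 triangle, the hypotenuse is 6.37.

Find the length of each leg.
In a 45-45-90 triangle, hypotenuse = leg·√2  →  leg = hypotenuse/√2
leg = 6.37/√2 = 4.504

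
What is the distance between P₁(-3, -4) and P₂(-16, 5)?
Using the distance formula: d = sqrt((x₂-x₁)² + (y₂-y₁)²)
dx = (-16) - (-3) = -13
dy = 5 - (-4) = 9
d = sqrt((-13)² + 9²) = sqrt(169 + 81) = sqrt(250) = 15.81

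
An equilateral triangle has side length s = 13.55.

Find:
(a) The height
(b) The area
(a) Height h = s·√3/2 = 13.55·√3/2 = 11.73
(b) Area = (√3/4)·s² = (√3/4)·13.55² = (√3/4)·183.603 = 79.5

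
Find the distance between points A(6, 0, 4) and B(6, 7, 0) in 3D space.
d = √[(0)² + (7)² + (-4)²] = √65 = 8.062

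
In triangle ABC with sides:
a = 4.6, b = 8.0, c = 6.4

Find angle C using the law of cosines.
cos(C) = (a² + b² - c²)/(2ab)
cos(C) = (4.6² + 8.0² - 6.4²)/(2·4.6·8.0) = 44.2/73.6 = 0.600543
C = arccos(0.600543) = 53.09°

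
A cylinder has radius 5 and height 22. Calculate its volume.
Volume = pi * r² * h
Volume = pi * 5² * 22
Volume = pi * 25 * 22
Volume = pi * 550
Volume = 1727.88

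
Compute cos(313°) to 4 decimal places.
cos(313 degrees) = 0.682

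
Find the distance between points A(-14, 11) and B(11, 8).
Using the distance formula: d = sqrt((x₂-x₁)² + (y₂-y₁)²)
dx = 11 - (-14) = 25
dy = 8 - 11 = -3
d = sqrt(25² + (-3)²) = sqrt(625 + 9) = sqrt(634) = 25.18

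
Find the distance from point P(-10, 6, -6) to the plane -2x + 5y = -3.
d = |(-2)(-10) + 5(6) + 0(-6) - (-3)| / √((-2)² + 5² + 0²) = 53/√29 = 9.842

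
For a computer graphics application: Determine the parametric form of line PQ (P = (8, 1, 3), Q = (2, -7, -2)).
Direction vector d = Q - P = (-6, -8, -5)
x = 8 - 6t, y = 1 - 8t, z = 3 - 5t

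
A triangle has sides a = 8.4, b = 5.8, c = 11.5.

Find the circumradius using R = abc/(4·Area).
s = (a+b+c)/2 = 12.85
Area = √(s(s-a)(s-b)(s-c)) = √(12.85·4.45·7.05·1.35) = 23.3288
R = abc/(4·Area) = (8.4·5.8·11.5)/(4·23.3288) = 560.28/93.3152 = 6.004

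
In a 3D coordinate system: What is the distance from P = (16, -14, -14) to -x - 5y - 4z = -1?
d = |(-1)(16) + (-5)(-14) + (-4)(-14) - (-1)| / √((-1)² + (-5)² + (-4)²) = 111/√42 = 17.13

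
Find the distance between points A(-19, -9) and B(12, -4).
Using the distance formula: d = sqrt((x₂-x₁)² + (y₂-y₁)²)
dx = 12 - (-19) = 31
dy = (-4) - (-9) = 5
d = sqrt(31² + 5²) = sqrt(961 + 25) = sqrt(986) = 31.40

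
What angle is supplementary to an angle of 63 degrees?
Supplementary angles sum to 180 degrees.
Other angle = 180 - 63
Other angle = 117 degrees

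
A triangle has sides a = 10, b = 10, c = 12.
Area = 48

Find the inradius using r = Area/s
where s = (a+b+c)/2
s = (10+10+12)/2 = 16
r = Area/s = 48/16 = 3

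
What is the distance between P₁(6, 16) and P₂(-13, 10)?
Using the distance formula: d = sqrt((x₂-x₁)² + (y₂-y₁)²)
dx = (-13) - 6 = -19
dy = 10 - 16 = -6
d = sqrt((-19)² + (-6)²) = sqrt(361 + 36) = sqrt(397) = 19.92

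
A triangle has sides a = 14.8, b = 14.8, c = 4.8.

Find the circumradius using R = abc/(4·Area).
s = (a+b+c)/2 = 17.2
Area = √(s(s-a)(s-b)(s-c)) = √(17.2·2.4·2.4·12.4) = 35.0499
R = abc/(4·Area) = (14.8·14.8·4.8)/(4·35.0499) = 1051.392/140.1996 = 7.499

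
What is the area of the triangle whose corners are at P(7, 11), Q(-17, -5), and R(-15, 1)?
Using the coordinate formula: Area = (1/2)|x₁(y₂-y₃) + x₂(y₃-y₁) + x₃(y₁-y₂)|
Area = (1/2)|7((-5)-1) + (-17)(1-11) + (-15)(11-(-5))|
Area = (1/2)|7*(-6) + (-17)*(-10) + (-15)*16|
Area = (1/2)|(-42) + 170 + (-240)|
Area = (1/2)*112 = 56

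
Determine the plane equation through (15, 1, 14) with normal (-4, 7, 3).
d = n·P = (-4)(15) + (7)(1) + (3)(14) = -11
Plane: -4x + 7y + 3z = -11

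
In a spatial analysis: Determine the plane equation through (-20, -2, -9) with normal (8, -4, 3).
d = n·P = (8)(-20) + (-4)(-2) + (3)(-9) = -179
Plane: 8x - 4y + 3z = -179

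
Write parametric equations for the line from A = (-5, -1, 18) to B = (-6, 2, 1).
Direction vector d = B - A = (-1, 3, -17)
x = -5 - t, y = -1 + 3t, z = 18 - 17t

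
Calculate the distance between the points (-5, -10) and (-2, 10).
Using the distance formula: d = sqrt((x₂-x₁)² + (y₂-y₁)²)
dx = (-2) - (-5) = 3
dy = 10 - (-10) = 20
d = sqrt(3² + 20²) = sqrt(9 + 400) = sqrt(409) = 20.22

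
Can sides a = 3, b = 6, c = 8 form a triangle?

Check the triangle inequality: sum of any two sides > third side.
Yes, triangle inequality satisfied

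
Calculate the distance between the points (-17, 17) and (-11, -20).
Using the distance formula: d = sqrt((x₂-x₁)² + (y₂-y₁)²)
dx = (-11) - (-17) = 6
dy = (-20) - 17 = -37
d = sqrt(6² + (-37)²) = sqrt(36 + 1369) = sqrt(1405) = 37.48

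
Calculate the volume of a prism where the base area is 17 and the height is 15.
Volume = base area * height
Volume = 17 * 15
Volume = 255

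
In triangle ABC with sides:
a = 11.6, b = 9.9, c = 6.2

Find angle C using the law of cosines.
cos(C) = (a² + b² - c²)/(2ab)
cos(C) = (11.6² + 9.9² - 6.2²)/(2·11.6·9.9) = 194.13/229.68 = 0.845219
C = arccos(0.845219) = 32.3°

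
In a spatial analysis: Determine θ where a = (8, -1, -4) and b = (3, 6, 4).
a·b = 2, |a|² = 81, |b|² = 61
cos θ = 2/√4941 ≈ 0.02845
θ ≈ 88.37°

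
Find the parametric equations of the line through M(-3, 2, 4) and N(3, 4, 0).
Direction vector d = N - M = (6, 2, -4)
x = -3 + 6t, y = 2 + 2t, z = 4 - 4t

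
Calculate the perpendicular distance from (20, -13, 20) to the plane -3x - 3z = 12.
d = |(-3)(20) + 0(-13) + (-3)(20) - (12)| / √((-3)² + 0² + (-3)²) = 132/√18 = 31.11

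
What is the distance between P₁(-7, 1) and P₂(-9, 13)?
Using the distance formula: d = sqrt((x₂-x₁)² + (y₂-y₁)²)
dx = (-9) - (-7) = -2
dy = 13 - 1 = 12
d = sqrt((-2)² + 12²) = sqrt(4 + 144) = sqrt(148) = 12.17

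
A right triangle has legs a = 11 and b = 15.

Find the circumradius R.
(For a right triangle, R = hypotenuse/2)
Hypotenuse c = √(11² + 15²) = √346 = 18.6011
R = c/2 = 9.301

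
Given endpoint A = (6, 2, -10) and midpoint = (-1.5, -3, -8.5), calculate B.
B = (2×(-1.5) - 6, 2×(-3) - 2, 2×(-8.5) - (-10)) = (-9, -8, -7)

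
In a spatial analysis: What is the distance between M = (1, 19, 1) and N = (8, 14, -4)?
d = √[(7)² + (-5)² + (-5)²] = √99 = 9.95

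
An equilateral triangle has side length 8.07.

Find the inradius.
For an equilateral triangle, r = s/(2√3) where s is the side.
r = 8.07/(2√3) = 8.07/3.464102 = 2.33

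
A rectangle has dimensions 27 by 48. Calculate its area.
Area = length * width
Area = 27 * 48
Area = 1296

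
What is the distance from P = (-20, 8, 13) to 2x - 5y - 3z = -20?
d = |2(-20) + (-5)(8) + (-3)(13) - (-20)| / √(2² + (-5)² + (-3)²) = 99/√38 = 16.06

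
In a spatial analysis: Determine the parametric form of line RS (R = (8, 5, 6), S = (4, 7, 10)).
Direction vector d = S - R = (-4, 2, 4)
x = 8 - 4t, y = 5 + 2t, z = 6 + 4t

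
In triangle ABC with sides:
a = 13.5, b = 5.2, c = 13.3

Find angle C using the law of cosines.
cos(C) = (a² + b² - c²)/(2ab)
cos(C) = (13.5² + 5.2² - 13.3²)/(2·13.5·5.2) = 32.4/140.4 = 0.230769
C = arccos(0.230769) = 76.66°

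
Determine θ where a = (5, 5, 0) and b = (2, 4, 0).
a·b = 30, |a|² = 50, |b|² = 20
cos θ = 30/√1000 ≈ 0.9487
θ ≈ 18.43°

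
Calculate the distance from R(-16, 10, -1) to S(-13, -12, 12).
d = √[(3)² + (-22)² + (13)²] = √662 = 25.73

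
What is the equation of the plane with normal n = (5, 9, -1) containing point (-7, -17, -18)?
d = n·P = (5)(-7) + (9)(-17) + (-1)(-18) = -170
Plane: 5x + 9y - z = -170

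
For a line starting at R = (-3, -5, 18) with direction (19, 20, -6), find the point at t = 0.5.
P(0.5) = (-3 + 19(0.5), -5 + 20(0.5), 18 + (-6)(0.5)) = (6.5, 5, 15)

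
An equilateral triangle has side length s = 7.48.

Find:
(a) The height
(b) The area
(a) Height h = s·√3/2 = 7.48·√3/2 = 6.478
(b) Area = (√3/4)·s² = (√3/4)·7.48² = (√3/4)·55.9504 = 24.23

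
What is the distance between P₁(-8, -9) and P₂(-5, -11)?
Using the distance formula: d = sqrt((x₂-x₁)² + (y₂-y₁)²)
dx = (-5) - (-8) = 3
dy = (-11) - (-9) = -2
d = sqrt(3² + (-2)²) = sqrt(9 + 4) = sqrt(13) = 3.61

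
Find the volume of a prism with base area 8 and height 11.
Volume = base area * height
Volume = 8 * 11
Volume = 88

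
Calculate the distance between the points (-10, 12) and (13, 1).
Using the distance formula: d = sqrt((x₂-x₁)² + (y₂-y₁)²)
dx = 13 - (-10) = 23
dy = 1 - 12 = -11
d = sqrt(23² + (-11)²) = sqrt(529 + 121) = sqrt(650) = 25.50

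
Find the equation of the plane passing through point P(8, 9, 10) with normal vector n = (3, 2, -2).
d = n·P = (3)(8) + (2)(9) + (-2)(10) = 22
Plane: 3x + 2y - 2z = 22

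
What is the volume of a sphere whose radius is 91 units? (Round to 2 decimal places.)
Volume = (4/3) * pi * r³
Volume = (4/3) * pi * 91³
Volume = (4/3) * pi * 753571
Volume = 3156550.82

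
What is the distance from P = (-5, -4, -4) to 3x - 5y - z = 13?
d = |3(-5) + (-5)(-4) + (-1)(-4) - (13)| / √(3² + (-5)² + (-1)²) = 4/√35 = 0.6761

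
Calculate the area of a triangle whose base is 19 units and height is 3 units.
Area = (1/2) * base * height
Area = (1/2) * 19 * 3
Area = 28.50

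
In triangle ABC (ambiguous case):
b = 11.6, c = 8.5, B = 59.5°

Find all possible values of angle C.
sin(C)/c = sin(B)/b  →  sin(C) = c·sin(B)/b = 8.5·sin(59.5°)/11.6 = 0.631366
C₁ = arcsin(0.631366) = 39.15°,  C₂ = 180° - C₁ = 140.85°
Check C₂: A = 180° - 59.5° - 140.85° = -20.35° ≤ 0, rejected
C = 39.15° (one solution)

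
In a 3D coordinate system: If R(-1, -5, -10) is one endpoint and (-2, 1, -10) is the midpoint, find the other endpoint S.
S = (2×(-2) - (-1), 2×1 - (-5), 2×(-10) - (-10)) = (-3, 7, -10)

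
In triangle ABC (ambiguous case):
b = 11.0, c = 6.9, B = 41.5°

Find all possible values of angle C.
sin(C)/c = sin(B)/b  →  sin(C) = c·sin(B)/b = 6.9·sin(41.5°)/11.0 = 0.415643
C₁ = arcsin(0.415643) = 24.56°,  C₂ = 180° - C₁ = 155.44°
Check C₂: A = 180° - 41.5° - 155.44° = -16.94° ≤ 0, rejected
C = 24.56° (one solution)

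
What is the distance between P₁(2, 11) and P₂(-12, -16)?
Using the distance formula: d = sqrt((x₂-x₁)² + (y₂-y₁)²)
dx = (-12) - 2 = -14
dy = (-16) - 11 = -27
d = sqrt((-14)² + (-27)²) = sqrt(196 + 729) = sqrt(925) = 30.41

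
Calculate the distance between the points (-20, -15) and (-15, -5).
Using the distance formula: d = sqrt((x₂-x₁)² + (y₂-y₁)²)
dx = (-15) - (-20) = 5
dy = (-5) - (-15) = 10
d = sqrt(5² + 10²) = sqrt(25 + 100) = sqrt(125) = 11.18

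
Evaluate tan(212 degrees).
tan(212 degrees) = 0.6249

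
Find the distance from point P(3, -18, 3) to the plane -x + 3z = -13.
d = |(-1)(3) + 0(-18) + 3(3) - (-13)| / √((-1)² + 0² + 3²) = 19/√10 = 6.008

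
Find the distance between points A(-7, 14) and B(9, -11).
Using the distance formula: d = sqrt((x₂-x₁)² + (y₂-y₁)²)
dx = 9 - (-7) = 16
dy = (-11) - 14 = -25
d = sqrt(16² + (-25)²) = sqrt(256 + 625) = sqrt(881) = 29.68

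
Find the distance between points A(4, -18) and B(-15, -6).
Using the distance formula: d = sqrt((x₂-x₁)² + (y₂-y₁)²)
dx = (-15) - 4 = -19
dy = (-6) - (-18) = 12
d = sqrt((-19)² + 12²) = sqrt(361 + 144) = sqrt(505) = 22.47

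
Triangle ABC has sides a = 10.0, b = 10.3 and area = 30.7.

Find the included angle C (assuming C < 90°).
Area = ½ab·sin(C)  →  sin(C) = 2·Area/(ab)
sin(C) = 2·30.7/(10.0·10.3) = 0.596117
C = arcsin(0.596117) = 36.59°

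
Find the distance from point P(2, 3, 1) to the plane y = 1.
d = |0(2) + 1(3) + 0(1) - (1)| / √(0² + 1² + 0²) = 2/√1 = 2.0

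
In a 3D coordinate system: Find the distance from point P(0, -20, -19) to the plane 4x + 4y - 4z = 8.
d = |4(0) + 4(-20) + (-4)(-19) - (8)| / √(4² + 4² + (-4)²) = 12/√48 = 1.732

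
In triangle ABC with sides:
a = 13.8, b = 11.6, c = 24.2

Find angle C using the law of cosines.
cos(C) = (a² + b² - c²)/(2ab)
cos(C) = (13.8² + 11.6² - 24.2²)/(2·13.8·11.6) = -260.64/320.16 = -0.814093
C = arccos(-0.814093) = 144.5°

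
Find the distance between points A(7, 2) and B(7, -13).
Using the distance formula: d = sqrt((x₂-x₁)² + (y₂-y₁)²)
dx = 7 - 7 = 0
dy = (-13) - 2 = -15
d = sqrt(0² + (-15)²) = sqrt(0 + 225) = sqrt(225) = 15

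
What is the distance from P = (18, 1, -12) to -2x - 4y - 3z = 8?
d = |(-2)(18) + (-4)(1) + (-3)(-12) - (8)| / √((-2)² + (-4)² + (-3)²) = 12/√29 = 2.228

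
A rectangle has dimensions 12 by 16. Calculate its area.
Area = length * width
Area = 12 * 16
Area = 192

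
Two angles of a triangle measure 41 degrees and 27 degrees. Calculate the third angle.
Sum of angles in a triangle = 180 degrees
Third angle = 180 - 41 - 27
Third angle = 112 degrees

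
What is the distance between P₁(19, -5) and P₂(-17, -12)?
Using the distance formula: d = sqrt((x₂-x₁)² + (y₂-y₁)²)
dx = (-17) - 19 = -36
dy = (-12) - (-5) = -7
d = sqrt((-36)² + (-7)²) = sqrt(1296 + 49) = sqrt(1345) = 36.67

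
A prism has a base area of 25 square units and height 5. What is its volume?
Volume = base area * height
Volume = 25 * 5
Volume = 125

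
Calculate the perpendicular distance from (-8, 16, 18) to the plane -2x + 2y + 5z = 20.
d = |(-2)(-8) + 2(16) + 5(18) - (20)| / √((-2)² + 2² + 5²) = 118/√33 = 20.54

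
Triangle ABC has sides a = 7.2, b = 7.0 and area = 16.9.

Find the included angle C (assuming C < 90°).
Area = ½ab·sin(C)  →  sin(C) = 2·Area/(ab)
sin(C) = 2·16.9/(7.2·7.0) = 0.670635
C = arcsin(0.670635) = 42.12°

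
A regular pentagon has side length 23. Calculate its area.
For a regular 5-gon with side length s = 23:
Apothem a = s / (2*tan(pi/5)) = 23 / (2*tan(pi/5)) ≈ 15.8284
Perimeter P = 5 * 23 = 115
Area = (1/2) * P * a = (1/2) * 115 * 15.8284 = 910.13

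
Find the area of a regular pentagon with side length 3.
For a regular 5-gon with side length s = 3:
Apothem a = s / (2*tan(pi/5)) = 3 / (2*tan(pi/5)) ≈ 2.0646
Perimeter P = 5 * 3 = 15
Area = (1/2) * P * a = (1/2) * 15 * 2.0646 = 15.48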